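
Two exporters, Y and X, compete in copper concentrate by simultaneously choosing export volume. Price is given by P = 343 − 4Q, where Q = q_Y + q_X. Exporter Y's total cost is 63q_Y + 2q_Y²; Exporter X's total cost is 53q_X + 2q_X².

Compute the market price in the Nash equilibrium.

200.5

Exporter Y's profit: π = q_Y(343 − 4(q_Y + q_X)) − 63q_Y − 2q_Y².
∂π/∂q_Y = 280 − 12q_Y − 4q_X = 0, so q_Y = 70/3 − (1/3)q_X.
By the same steps for X: q_X = 145/6 − (1/3)q_Y.
Plugging q_X into Y's best response: q_Y = 70/3 − (1/3)(145/6 − (1/3)q_Y) ⇒ (8/9)q_Y = 275/18, so q_Y = 17.1875.
Then q_X = 145/6 − (1/3)·17.1875 = 18.4375.
Equilibrium price: P = 343 − 4·35.625 = 200.5.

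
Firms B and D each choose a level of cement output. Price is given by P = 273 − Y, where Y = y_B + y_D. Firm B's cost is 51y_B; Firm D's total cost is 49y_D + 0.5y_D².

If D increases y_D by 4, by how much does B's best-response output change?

Firm B's profit: π = y_B(273 − (y_B + y_D)) − 51y_B.
∂π/∂y_B = 222 − 2y_B − y_D = 0, so y_B = 111 − 0.5y_D.
The reaction-function slope is −0.5, so a 4-unit rise in y_D moves y_B by −0.5 × 4 = −2. B's best response falls — the actions are strategic substitutes.

-2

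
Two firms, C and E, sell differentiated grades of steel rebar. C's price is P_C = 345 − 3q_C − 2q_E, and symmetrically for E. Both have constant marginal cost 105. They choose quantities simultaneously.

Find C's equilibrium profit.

Firm C's profit: π = q_C(345 − 3q_C − 2q_E) − 105q_C.
∂π/∂q_C = 240 − 6q_C − 2q_E = 0 ⇒ q_C = 40 − (1/3)q_E.
By symmetry q_E = q_C; substituting into the reaction function, (4/3)q_C = 40 and q_C = 30.
P_C = 345 − 3·30 − 2·30 = 195.
Profit = (195 − 105)·30 = 2700.

2700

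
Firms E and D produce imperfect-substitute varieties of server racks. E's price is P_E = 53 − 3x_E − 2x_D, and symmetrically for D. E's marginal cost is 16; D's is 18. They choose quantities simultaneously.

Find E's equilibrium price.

30.25

Firm E's profit: π = x_E(53 − 3x_E − 2x_D) − 16x_E.
∂π/∂x_E = 37 − 6x_E − 2x_D = 0 ⇒ x_E = 37/6 − (1/3)x_D.
Similarly x_D = 35/6 − (1/3)x_E.
Plugging x_D into E's best response: x_E = 37/6 − (1/3)(35/6 − (1/3)x_E) ⇒ (8/9)x_E = 38/9, so x_E = 4.75.
Then x_D = 35/6 − (1/3)·4.75 = 4.25.
P_E = 53 − 3·4.75 − 2·4.25 = 30.25.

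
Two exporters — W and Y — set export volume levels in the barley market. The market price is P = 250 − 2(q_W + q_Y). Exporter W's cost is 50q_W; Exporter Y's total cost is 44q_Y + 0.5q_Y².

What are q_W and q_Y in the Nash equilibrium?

36.75, 26.5

Exporter W's profit: π = q_W(250 − 2(q_W + q_Y)) − 50q_W.
∂π/∂q_W = 200 − 4q_W − 2q_Y = 0, so q_W = 50 − 0.5q_Y.
For Y: ∂π/∂q_Y = 206 − 5q_Y − 2q_W = 0 ⇒ q_Y = 41.2 − 0.4q_W.
Plugging q_Y into W's best response: q_W = 50 − 0.5(41.2 − 0.4q_W) ⇒ 0.8q_W = 29.4, so q_W = 36.75.
Then q_Y = 41.2 − 0.4·36.75 = 26.5.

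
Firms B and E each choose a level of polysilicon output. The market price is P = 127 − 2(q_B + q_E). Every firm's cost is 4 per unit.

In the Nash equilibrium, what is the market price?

Firm B's profit: π = q_B(127 − 2(q_B + q_E)) − 4q_B.
∂π/∂q_B = 123 − 4q_B − 2q_E = 0, so q_B = 30.75 − 0.5q_E.
Setting q_B = q_E in the reaction function: q_B = 30.75 − 0.5q_B, so q_B = 30.75 / 1.5 = 20.5.
Equilibrium price: P = 127 − 2·41 = 45.

45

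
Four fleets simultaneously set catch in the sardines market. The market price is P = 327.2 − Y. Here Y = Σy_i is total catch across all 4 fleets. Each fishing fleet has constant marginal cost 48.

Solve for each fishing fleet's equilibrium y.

55.84

A representative fishing fleet's profit is π_i = y_i(327.2 − Y) − 48y_i, with Y = y_i + Σ_{j≠i} y_j.
First-order condition: 279.2 − 2y_i − Σ_{j≠i} y_j = 0.
With identical fishing fleets, set every y_j = y: then 279.2 − 2y − 3y = 0, i.e. y = 279.2/5 = 55.84.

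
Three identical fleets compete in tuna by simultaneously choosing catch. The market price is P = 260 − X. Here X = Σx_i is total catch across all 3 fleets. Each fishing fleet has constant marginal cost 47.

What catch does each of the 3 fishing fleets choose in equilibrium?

A representative fishing fleet's profit is π_i = x_i(260 − X) − 47x_i, with X = x_i + Σ_{j≠i} x_j.
First-order condition: 213 − 2x_i − Σ_{j≠i} x_j = 0.
In a symmetric equilibrium every fishing fleet chooses the same x, so Σ_{j≠i} x_j = 2x. The condition becomes 213 − 4x = 0, giving x = 213/4 = 53.25.

53.25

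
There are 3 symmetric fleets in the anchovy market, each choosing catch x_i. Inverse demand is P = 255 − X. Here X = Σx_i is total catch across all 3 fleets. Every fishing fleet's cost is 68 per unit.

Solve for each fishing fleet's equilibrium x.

46.75

A representative fishing fleet's profit is π_i = x_i(255 − X) − 68x_i, with X = x_i + Σ_{j≠i} x_j.
First-order condition: 187 − 2x_i − Σ_{j≠i} x_j = 0.
Imposing symmetry (x_j = x for all j) turns Σ_{j≠i} x_j into 2x, so 187 = 4x and x = 46.75.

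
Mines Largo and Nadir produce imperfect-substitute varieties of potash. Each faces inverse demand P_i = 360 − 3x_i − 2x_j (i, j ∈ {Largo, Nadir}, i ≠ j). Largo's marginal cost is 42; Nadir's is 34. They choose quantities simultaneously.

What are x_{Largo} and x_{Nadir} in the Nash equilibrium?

39.25, 41.25

Mine Largo's profit: π = x_{Largo}(360 − 3x_{Largo} − 2x_{Nadir}) − 42x_{Largo}.
∂π/∂x_{Largo} = 318 − 6x_{Largo} − 2x_{Nadir} = 0 ⇒ x_{Largo} = 53 − (1/3)x_{Nadir}.
Similarly x_{Nadir} = 163/3 − (1/3)x_{Largo}.
Substituting the second reaction function into the first: x_{Largo} = 53 − (1/3)(163/3 − (1/3)x_{Largo}), which gives (8/9)x_{Largo} = 314/9 ⇒ x_{Largo} = 39.25.
Then x_{Nadir} = 163/3 − (1/3)·39.25 = 41.25.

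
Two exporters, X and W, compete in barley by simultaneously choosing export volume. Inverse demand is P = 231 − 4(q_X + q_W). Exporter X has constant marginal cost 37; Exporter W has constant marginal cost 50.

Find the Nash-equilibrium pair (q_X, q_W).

Exporter X's profit: π = q_X(231 − 4(q_X + q_W)) − 37q_X.
∂π/∂q_X = 194 − 8q_X − 4q_W = 0, so q_X = 24.25 − 0.5q_W.
By the same steps for W: q_W = 22.625 − 0.5q_X.
Substituting the second reaction function into the first: q_X = 24.25 − 0.5(22.625 − 0.5q_X), which gives 0.75q_X = 12.9375 ⇒ q_X = 17.25.
Then q_W = 22.625 − 0.5·17.25 = 14.

17.25, 14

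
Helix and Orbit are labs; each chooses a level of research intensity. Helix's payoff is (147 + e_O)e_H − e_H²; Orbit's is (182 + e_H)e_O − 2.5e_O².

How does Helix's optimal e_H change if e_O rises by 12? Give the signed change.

6

Expanding Helix's payoff: 147e_H + e_Oe_H − e_H².
∂π/∂e_H = 147 + e_O − 2e_H = 0, so e_H = 73.5 + 0.5e_O.
The reaction-function slope is 0.5, so a 12-unit rise in e_O moves e_H by 0.5 × 12 = 6. Helix's best response rises — the actions are strategic complements.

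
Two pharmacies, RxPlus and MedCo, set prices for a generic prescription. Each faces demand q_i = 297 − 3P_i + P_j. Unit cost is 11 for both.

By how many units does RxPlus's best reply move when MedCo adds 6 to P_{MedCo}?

RxPlus's profit: π = (P_{RxPlus} − 11)(297 − 3P_{RxPlus} + P_{MedCo}).
∂π/∂P_{RxPlus} = 330 − 6P_{RxPlus} + P_{MedCo} = 0 ⇒ P_{RxPlus} = 55 + (1/6)P_{MedCo}.
The reaction-function slope is 1/6, so a 6-unit rise in P_{MedCo} moves P_{RxPlus} by 1/6 × 6 = 1. RxPlus's best response rises — the actions are strategic complements.

1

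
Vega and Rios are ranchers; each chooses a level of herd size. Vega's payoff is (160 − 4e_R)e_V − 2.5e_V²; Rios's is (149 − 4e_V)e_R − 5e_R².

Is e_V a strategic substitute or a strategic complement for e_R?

Expanding Vega's payoff: 160e_V − 4e_Re_V − 2.5e_V².
∂π/∂e_V = 160 − 4e_R − 5e_V = 0, so e_V = 32 − 0.8e_R.
The best-response slope de_V/de_R = −0.8 < 0: the reaction function is downward-sloping, so the choices are strategic substitutes.

strategic substitutes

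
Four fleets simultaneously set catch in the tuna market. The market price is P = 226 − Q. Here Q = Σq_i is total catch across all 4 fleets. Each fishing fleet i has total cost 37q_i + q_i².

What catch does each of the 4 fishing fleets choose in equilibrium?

A representative fishing fleet's profit is π_i = q_i(226 − Q) − 37q_i − q_i², with Q = q_i + Σ_{j≠i} q_j.
First-order condition: 189 − 4q_i − Σ_{j≠i} q_j = 0.
Imposing symmetry (q_j = q for all j) turns Σ_{j≠i} q_j into 3q, so 189 = 7q and q = 27.

27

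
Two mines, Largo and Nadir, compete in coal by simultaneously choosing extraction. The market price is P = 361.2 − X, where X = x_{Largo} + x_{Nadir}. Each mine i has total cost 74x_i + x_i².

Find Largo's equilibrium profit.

6598.7072

Mine Largo's profit: π = x_{Largo}(361.2 − (x_{Largo} + x_{Nadir})) − 74x_{Largo} − x_{Largo}².
∂π/∂x_{Largo} = 287.2 − 4x_{Largo} − x_{Nadir} = 0, so x_{Largo} = 71.8 − 0.25x_{Nadir}.
By symmetry x_{Nadir} = x_{Largo}; substituting into the reaction function, 1.25x_{Largo} = 71.8 and x_{Largo} = 57.44.
Price P = 361.2 − 114.88 = 246.32.
Largo's profit: (246.32 − 74)·57.44 − (57.44)² = 6598.7072.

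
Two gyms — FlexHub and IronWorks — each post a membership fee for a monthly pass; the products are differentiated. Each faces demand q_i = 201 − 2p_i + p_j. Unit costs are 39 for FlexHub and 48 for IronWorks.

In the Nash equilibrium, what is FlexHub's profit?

FlexHub's profit: π = (p_{FlexHub} − 39)(201 − 2p_{FlexHub} + p_{IronWorks}).
∂π/∂p_{FlexHub} = 279 − 4p_{FlexHub} + p_{IronWorks} = 0 ⇒ p_{FlexHub} = 69.75 + 0.25p_{IronWorks}.
Similarly p_{IronWorks} = 74.25 + 0.25p_{FlexHub}.
Substituting the second reaction function into the first: p_{FlexHub} = 69.75 + 0.25(74.25 + 0.25p_{FlexHub}), which gives 0.9375p_{FlexHub} = 88.3125 ⇒ p_{FlexHub} = 94.2.
Then p_{IronWorks} = 74.25 + 0.25·94.2 = 97.8.
q_{FlexHub} = 201 − 2·94.2 + 97.8 = 110.4.
Profit = (94.2 − 39)·110.4 = 6094.08.

6094.08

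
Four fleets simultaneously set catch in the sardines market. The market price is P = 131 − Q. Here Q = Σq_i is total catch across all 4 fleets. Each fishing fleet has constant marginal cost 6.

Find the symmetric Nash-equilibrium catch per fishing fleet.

25

A representative fishing fleet's profit is π_i = q_i(131 − Q) − 6q_i, with Q = q_i + Σ_{j≠i} q_j.
First-order condition: 125 − 2q_i − Σ_{j≠i} q_j = 0.
With identical fishing fleets, set every q_j = q: then 125 − 2q − 3q = 0, i.e. q = 125/5 = 25.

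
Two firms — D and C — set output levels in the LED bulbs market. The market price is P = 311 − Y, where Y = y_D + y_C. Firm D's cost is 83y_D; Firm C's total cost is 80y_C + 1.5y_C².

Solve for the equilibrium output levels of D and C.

Firm D's profit: π = y_D(311 − (y_D + y_C)) − 83y_D.
∂π/∂y_D = 228 − 2y_D − y_C = 0, so y_D = 114 − 0.5y_C.
For C: ∂π/∂y_C = 231 − 5y_C − y_D = 0 ⇒ y_C = 46.2 − 0.2y_D.
Substituting the second reaction function into the first: y_D = 114 − 0.5(46.2 − 0.2y_D), which gives 0.9y_D = 90.9 ⇒ y_D = 101.
Then y_C = 46.2 − 0.2·101 = 26.

101, 26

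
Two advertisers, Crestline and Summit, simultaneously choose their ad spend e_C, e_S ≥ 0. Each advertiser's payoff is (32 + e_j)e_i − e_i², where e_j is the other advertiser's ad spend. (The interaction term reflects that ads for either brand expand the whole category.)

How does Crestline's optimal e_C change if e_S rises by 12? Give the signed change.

Crestline's payoff is (32 + e_S)e_C − e_C².
∂π/∂e_C = 32 + e_S − 2e_C = 0, so e_C = 16 + 0.5e_S.
The reaction-function slope is 0.5, so a 12-unit rise in e_S moves e_C by 0.5 × 12 = 6. Crestline's best response rises — the actions are strategic complements.

6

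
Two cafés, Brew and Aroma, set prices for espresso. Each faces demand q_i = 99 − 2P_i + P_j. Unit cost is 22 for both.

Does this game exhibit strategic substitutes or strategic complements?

strategic complements

Brew's profit: π = (P_{Brew} − 22)(99 − 2P_{Brew} + P_{Aroma}).
∂π/∂P_{Brew} = 143 − 4P_{Brew} + P_{Aroma} = 0 ⇒ P_{Brew} = 35.75 + 0.25P_{Aroma}.
The best-response slope dP_{Brew}/dP_{Aroma} = 0.25 > 0: the reaction function is upward-sloping, so the choices are strategic complements.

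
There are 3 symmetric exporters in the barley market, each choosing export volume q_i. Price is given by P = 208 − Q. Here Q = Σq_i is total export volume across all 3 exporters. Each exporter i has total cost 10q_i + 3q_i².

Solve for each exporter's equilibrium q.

A representative exporter's profit is π_i = q_i(208 − Q) − 10q_i − 3q_i², with Q = q_i + Σ_{j≠i} q_j.
First-order condition: 198 − 8q_i − Σ_{j≠i} q_j = 0.
With identical exporters, set every q_j = q: then 198 − 8q − 2q = 0, i.e. q = 198/10 = 19.8.

19.8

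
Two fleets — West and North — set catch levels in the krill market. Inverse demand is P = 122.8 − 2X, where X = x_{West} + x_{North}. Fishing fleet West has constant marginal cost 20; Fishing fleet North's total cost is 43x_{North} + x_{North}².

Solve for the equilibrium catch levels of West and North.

22.86, 5.68

Fishing fleet West's profit: π = x_{West}(122.8 − 2(x_{West} + x_{North})) − 20x_{West}.
∂π/∂x_{West} = 102.8 − 4x_{West} − 2x_{North} = 0, so x_{West} = 25.7 − 0.5x_{North}.
For North: ∂π/∂x_{North} = 79.8 − 6x_{North} − 2x_{West} = 0 ⇒ x_{North} = 13.3 − (1/3)x_{West}.
Solving the two reaction functions simultaneously: (1 − (−0.5)(−1/3))x_{West} = 25.7 − 0.5·13.3, so (5/6)x_{West} = 19.05 and x_{West} = 22.86.
Then x_{North} = 13.3 − (1/3)·22.86 = 5.68.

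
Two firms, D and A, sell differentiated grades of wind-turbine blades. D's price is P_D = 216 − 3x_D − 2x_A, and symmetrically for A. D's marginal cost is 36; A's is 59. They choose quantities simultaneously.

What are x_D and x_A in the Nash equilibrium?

23.9375, 18.1875

Firm D's profit: π = x_D(216 − 3x_D − 2x_A) − 36x_D.
∂π/∂x_D = 180 − 6x_D − 2x_A = 0 ⇒ x_D = 30 − (1/3)x_A.
Similarly x_A = 157/6 − (1/3)x_D.
Substituting the second reaction function into the first: x_D = 30 − (1/3)(157/6 − (1/3)x_D), which gives (8/9)x_D = 383/18 ⇒ x_D = 23.9375.
Then x_A = 157/6 − (1/3)·23.9375 = 18.1875.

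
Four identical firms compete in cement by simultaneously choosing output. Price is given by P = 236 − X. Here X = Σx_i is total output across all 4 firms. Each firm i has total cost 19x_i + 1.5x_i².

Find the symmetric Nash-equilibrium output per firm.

27.125

A representative firm's profit is π_i = x_i(236 − X) − 19x_i − 1.5x_i², with X = x_i + Σ_{j≠i} x_j.
First-order condition: 217 − 5x_i − Σ_{j≠i} x_j = 0.
Imposing symmetry (x_j = x for all j) turns Σ_{j≠i} x_j into 3x, so 217 = 8x and x = 27.125.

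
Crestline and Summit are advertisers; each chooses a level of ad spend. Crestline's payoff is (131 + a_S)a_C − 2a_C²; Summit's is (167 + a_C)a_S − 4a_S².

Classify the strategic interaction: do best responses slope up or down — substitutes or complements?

Expanding Crestline's payoff: 131a_C + a_Sa_C − 2a_C².
∂π/∂a_C = 131 + a_S − 4a_C = 0, so a_C = 32.75 + 0.25a_S.
The best-response slope da_C/da_S = 0.25 > 0: the reaction function is upward-sloping, so the choices are strategic complements.

strategic complements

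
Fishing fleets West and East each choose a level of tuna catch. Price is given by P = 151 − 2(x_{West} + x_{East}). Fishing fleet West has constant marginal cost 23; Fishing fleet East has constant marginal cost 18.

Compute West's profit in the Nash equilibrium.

Fishing fleet West's profit: π = x_{West}(151 − 2(x_{West} + x_{East})) − 23x_{West}.
∂π/∂x_{West} = 128 − 4x_{West} − 2x_{East} = 0, so x_{West} = 32 − 0.5x_{East}.
By the same steps for East: x_{East} = 33.25 − 0.5x_{West}.
Substituting the second reaction function into the first: x_{West} = 32 − 0.5(33.25 − 0.5x_{West}), which gives 0.75x_{West} = 15.375 ⇒ x_{West} = 20.5.
Then x_{East} = 33.25 − 0.5·20.5 = 23.
Price P = 151 − 2·43.5 = 64.
West's profit: (64 − 23)·20.5 = 840.5.

840.5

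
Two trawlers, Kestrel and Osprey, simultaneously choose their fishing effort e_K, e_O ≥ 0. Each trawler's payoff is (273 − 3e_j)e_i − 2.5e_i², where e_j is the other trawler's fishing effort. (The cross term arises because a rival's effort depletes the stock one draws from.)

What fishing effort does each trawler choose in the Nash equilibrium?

34.125

Kestrel's payoff is (273 − 3e_O)e_K − 2.5e_K².
∂π/∂e_K = 273 − 3e_O − 5e_K = 0, so e_K = 54.6 − 0.6e_O.
Setting e_K = e_O in the reaction function: e_K = 54.6 − 0.6e_K, so e_K = 54.6 / 1.6 = 34.125.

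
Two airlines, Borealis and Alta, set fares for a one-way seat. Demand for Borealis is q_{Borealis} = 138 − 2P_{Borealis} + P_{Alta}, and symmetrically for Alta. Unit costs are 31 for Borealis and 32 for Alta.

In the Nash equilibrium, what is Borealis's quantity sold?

Borealis's profit: π = (P_{Borealis} − 31)(138 − 2P_{Borealis} + P_{Alta}).
∂π/∂P_{Borealis} = 200 − 4P_{Borealis} + P_{Alta} = 0 ⇒ P_{Borealis} = 50 + 0.25P_{Alta}.
Similarly P_{Alta} = 50.5 + 0.25P_{Borealis}.
Solving the two reaction functions simultaneously: (1 − (0.25)(0.25))P_{Borealis} = 50 + 0.25·50.5, so 0.9375P_{Borealis} = 62.625 and P_{Borealis} = 66.8.
Then P_{Alta} = 50.5 + 0.25·66.8 = 67.2.
q_{Borealis} = 138 − 2·66.8 + 67.2 = 71.6.

71.6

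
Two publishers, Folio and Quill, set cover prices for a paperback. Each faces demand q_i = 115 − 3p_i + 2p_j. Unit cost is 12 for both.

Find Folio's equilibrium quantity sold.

77.25

Folio's profit: π = (p_{Folio} − 12)(115 − 3p_{Folio} + 2p_{Quill}).
∂π/∂p_{Folio} = 151 − 6p_{Folio} + 2p_{Quill} = 0 ⇒ p_{Folio} = 151/6 + (1/3)p_{Quill}.
Setting p_{Folio} = p_{Quill} in the reaction function: p_{Folio} = 151/6 + (1/3)p_{Folio}, so p_{Folio} = (151/6) / (2/3) = 37.75.
q_{Folio} = 115 − 3·37.75 + 2·37.75 = 77.25.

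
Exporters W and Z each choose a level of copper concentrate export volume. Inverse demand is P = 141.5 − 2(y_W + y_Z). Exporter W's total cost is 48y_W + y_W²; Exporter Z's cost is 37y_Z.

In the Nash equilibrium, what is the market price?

Exporter W's profit: π = y_W(141.5 − 2(y_W + y_Z)) − 48y_W − y_W².
∂π/∂y_W = 93.5 − 6y_W − 2y_Z = 0, so y_W = 187/12 − (1/3)y_Z.
For Z: ∂π/∂y_Z = 104.5 − 4y_Z − 2y_W = 0 ⇒ y_Z = 26.125 − 0.5y_W.
Solving the two reaction functions simultaneously: (1 − (−1/3)(−0.5))y_W = 187/12 − (1/3)·26.125, so (5/6)y_W = 6.875 and y_W = 8.25.
Then y_Z = 26.125 − 0.5·8.25 = 22.
Equilibrium price: P = 141.5 − 2·30.25 = 81.

81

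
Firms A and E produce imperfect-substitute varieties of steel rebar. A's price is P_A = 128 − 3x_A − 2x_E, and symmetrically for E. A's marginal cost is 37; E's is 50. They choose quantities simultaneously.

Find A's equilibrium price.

73.5625

Firm A's profit: π = x_A(128 − 3x_A − 2x_E) − 37x_A.
∂π/∂x_A = 91 − 6x_A − 2x_E = 0 ⇒ x_A = 91/6 − (1/3)x_E.
Similarly x_E = 13 − (1/3)x_A.
Substituting the second reaction function into the first: x_A = 91/6 − (1/3)(13 − (1/3)x_A), which gives (8/9)x_A = 65/6 ⇒ x_A = 12.1875.
Then x_E = 13 − (1/3)·12.1875 = 8.9375.
P_A = 128 − 3·12.1875 − 2·8.9375 = 73.5625.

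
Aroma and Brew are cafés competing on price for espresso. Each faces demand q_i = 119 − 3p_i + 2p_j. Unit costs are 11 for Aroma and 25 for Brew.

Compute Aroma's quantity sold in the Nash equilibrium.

Aroma's profit: π = (p_{Aroma} − 11)(119 − 3p_{Aroma} + 2p_{Brew}).
∂π/∂p_{Aroma} = 152 − 6p_{Aroma} + 2p_{Brew} = 0 ⇒ p_{Aroma} = 76/3 + (1/3)p_{Brew}.
Similarly p_{Brew} = 97/3 + (1/3)p_{Aroma}.
Substituting the second reaction function into the first: p_{Aroma} = 76/3 + (1/3)(97/3 + (1/3)p_{Aroma}), which gives (8/9)p_{Aroma} = 325/9 ⇒ p_{Aroma} = 40.625.
Then p_{Brew} = 97/3 + (1/3)·40.625 = 45.875.
q_{Aroma} = 119 − 3·40.625 + 2·45.875 = 88.875.

88.875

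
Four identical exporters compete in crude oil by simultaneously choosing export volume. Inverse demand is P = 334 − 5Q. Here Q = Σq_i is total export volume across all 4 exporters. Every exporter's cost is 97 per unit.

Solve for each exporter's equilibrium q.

9.48

A representative exporter's profit is π_i = q_i(334 − 5Q) − 97q_i, with Q = q_i + Σ_{j≠i} q_j.
First-order condition: 237 − 10q_i − 5Σ_{j≠i} q_j = 0.
With identical exporters, set every q_j = q: then 237 − 10q − 15q = 0, i.e. q = 237/25 = 9.48.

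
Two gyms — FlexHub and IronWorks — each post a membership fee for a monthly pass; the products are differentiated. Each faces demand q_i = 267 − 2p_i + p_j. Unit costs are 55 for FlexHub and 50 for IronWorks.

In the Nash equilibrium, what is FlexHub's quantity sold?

FlexHub's profit: π = (p_{FlexHub} − 55)(267 − 2p_{FlexHub} + p_{IronWorks}).
∂π/∂p_{FlexHub} = 377 − 4p_{FlexHub} + p_{IronWorks} = 0 ⇒ p_{FlexHub} = 94.25 + 0.25p_{IronWorks}.
Similarly p_{IronWorks} = 91.75 + 0.25p_{FlexHub}.
Substituting the second reaction function into the first: p_{FlexHub} = 94.25 + 0.25(91.75 + 0.25p_{FlexHub}), which gives 0.9375p_{FlexHub} = 117.1875 ⇒ p_{FlexHub} = 125.
Then p_{IronWorks} = 91.75 + 0.25·125 = 123.
q_{FlexHub} = 267 − 2·125 + 123 = 140.

140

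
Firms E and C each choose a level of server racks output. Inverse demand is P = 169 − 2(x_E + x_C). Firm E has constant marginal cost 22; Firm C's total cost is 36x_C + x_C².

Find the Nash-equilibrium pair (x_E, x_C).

Firm E's profit: π = x_E(169 − 2(x_E + x_C)) − 22x_E.
∂π/∂x_E = 147 − 4x_E − 2x_C = 0, so x_E = 36.75 − 0.5x_C.
For C: ∂π/∂x_C = 133 − 6x_C − 2x_E = 0 ⇒ x_C = 133/6 − (1/3)x_E.
Solving the two reaction functions simultaneously: (1 − (−0.5)(−1/3))x_E = 36.75 − 0.5·(133/6), so (5/6)x_E = 77/3 and x_E = 30.8.
Then x_C = 133/6 − (1/3)·30.8 = 11.9.

30.8, 11.9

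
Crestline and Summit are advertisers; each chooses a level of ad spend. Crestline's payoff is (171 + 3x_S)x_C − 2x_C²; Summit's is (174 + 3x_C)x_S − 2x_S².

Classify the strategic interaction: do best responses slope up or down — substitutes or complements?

strategic complements

Expanding Crestline's payoff: 171x_C + 3x_Sx_C − 2x_C².
∂π/∂x_C = 171 + 3x_S − 4x_C = 0, so x_C = 42.75 + 0.75x_S.
The best-response slope dx_C/dx_S = 0.75 > 0: the reaction function is upward-sloping, so the choices are strategic complements.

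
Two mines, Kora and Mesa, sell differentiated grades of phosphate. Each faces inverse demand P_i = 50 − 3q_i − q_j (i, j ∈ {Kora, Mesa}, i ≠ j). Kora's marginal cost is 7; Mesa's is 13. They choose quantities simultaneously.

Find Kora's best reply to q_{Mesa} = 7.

6

Mine Kora's profit: π = q_{Kora}(50 − 3q_{Kora} − q_{Mesa}) − 7q_{Kora}.
∂π/∂q_{Kora} = 43 − 6q_{Kora} − q_{Mesa} = 0 ⇒ q_{Kora} = 43/6 − (1/6)q_{Mesa}.
At q_{Mesa} = 7: q_{Kora} = 43/6 − (1/6)·7 = 6.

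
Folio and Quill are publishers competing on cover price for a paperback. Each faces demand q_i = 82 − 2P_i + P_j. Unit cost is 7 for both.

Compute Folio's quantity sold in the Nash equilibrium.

Folio's profit: π = (P_{Folio} − 7)(82 − 2P_{Folio} + P_{Quill}).
∂π/∂P_{Folio} = 96 − 4P_{Folio} + P_{Quill} = 0 ⇒ P_{Folio} = 24 + 0.25P_{Quill}.
Setting P_{Folio} = P_{Quill} in the reaction function: P_{Folio} = 24 + 0.25P_{Folio}, so P_{Folio} = 24 / 0.75 = 32.
q_{Folio} = 82 − 2·32 + 32 = 50.

50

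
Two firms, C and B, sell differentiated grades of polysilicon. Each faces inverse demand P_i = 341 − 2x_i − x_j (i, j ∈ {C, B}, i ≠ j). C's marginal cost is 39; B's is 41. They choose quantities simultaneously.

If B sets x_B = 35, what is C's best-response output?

Firm C's profit: π = x_C(341 − 2x_C − x_B) − 39x_C.
∂π/∂x_C = 302 − 4x_C − x_B = 0 ⇒ x_C = 75.5 − 0.25x_B.
At x_B = 35: x_C = 75.5 − 0.25·35 = 66.75.

66.75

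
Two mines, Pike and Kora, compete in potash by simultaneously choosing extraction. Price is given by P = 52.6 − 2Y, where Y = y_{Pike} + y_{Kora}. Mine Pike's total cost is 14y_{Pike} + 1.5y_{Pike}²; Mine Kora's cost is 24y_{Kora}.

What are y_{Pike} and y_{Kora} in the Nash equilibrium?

Mine Pike's profit: π = y_{Pike}(52.6 − 2(y_{Pike} + y_{Kora})) − 14y_{Pike} − 1.5y_{Pike}².
∂π/∂y_{Pike} = 38.6 − 7y_{Pike} − 2y_{Kora} = 0, so y_{Pike} = 193/35 − (2/7)y_{Kora}.
For Kora: ∂π/∂y_{Kora} = 28.6 − 4y_{Kora} − 2y_{Pike} = 0 ⇒ y_{Kora} = 7.15 − 0.5y_{Pike}.
Plugging y_{Kora} into Pike's best response: y_{Pike} = 193/35 − (2/7)(7.15 − 0.5y_{Pike}) ⇒ (6/7)y_{Pike} = 243/70, so y_{Pike} = 4.05.
Then y_{Kora} = 7.15 − 0.5·4.05 = 5.125.

4.05, 5.125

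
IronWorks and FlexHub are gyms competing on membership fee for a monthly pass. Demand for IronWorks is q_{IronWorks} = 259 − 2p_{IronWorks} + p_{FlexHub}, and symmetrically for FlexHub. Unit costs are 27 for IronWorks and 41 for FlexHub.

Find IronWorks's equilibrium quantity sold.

158.4

IronWorks's profit: π = (p_{IronWorks} − 27)(259 − 2p_{IronWorks} + p_{FlexHub}).
∂π/∂p_{IronWorks} = 313 − 4p_{IronWorks} + p_{FlexHub} = 0 ⇒ p_{IronWorks} = 78.25 + 0.25p_{FlexHub}.
Similarly p_{FlexHub} = 85.25 + 0.25p_{IronWorks}.
Plugging p_{FlexHub} into IronWorks's best response: p_{IronWorks} = 78.25 + 0.25(85.25 + 0.25p_{IronWorks}) ⇒ 0.9375p_{IronWorks} = 99.5625, so p_{IronWorks} = 106.2.
Then p_{FlexHub} = 85.25 + 0.25·106.2 = 111.8.
q_{IronWorks} = 259 − 2·106.2 + 111.8 = 158.4.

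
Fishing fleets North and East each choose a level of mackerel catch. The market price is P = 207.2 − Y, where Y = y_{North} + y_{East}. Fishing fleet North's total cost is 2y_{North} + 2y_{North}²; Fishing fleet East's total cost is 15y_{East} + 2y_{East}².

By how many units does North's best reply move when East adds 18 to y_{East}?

-3

Fishing fleet North's profit: π = y_{North}(207.2 − (y_{North} + y_{East})) − 2y_{North} − 2y_{North}².
∂π/∂y_{North} = 205.2 − 6y_{North} − y_{East} = 0, so y_{North} = 34.2 − (1/6)y_{East}.
The reaction-function slope is −1/6, so an 18-unit rise in y_{East} moves y_{North} by −1/6 × 18 = −3. North's best response falls — the actions are strategic substitutes.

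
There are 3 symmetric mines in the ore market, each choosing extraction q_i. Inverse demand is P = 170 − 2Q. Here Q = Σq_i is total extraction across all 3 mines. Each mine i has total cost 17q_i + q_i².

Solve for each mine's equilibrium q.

A representative mine's profit is π_i = q_i(170 − 2Q) − 17q_i − q_i², with Q = q_i + Σ_{j≠i} q_j.
First-order condition: 153 − 6q_i − 2Σ_{j≠i} q_j = 0.
In a symmetric equilibrium every mine chooses the same q, so Σ_{j≠i} q_j = 2q. The condition becomes 153 − 10q = 0, giving q = 153/10 = 15.3.

15.3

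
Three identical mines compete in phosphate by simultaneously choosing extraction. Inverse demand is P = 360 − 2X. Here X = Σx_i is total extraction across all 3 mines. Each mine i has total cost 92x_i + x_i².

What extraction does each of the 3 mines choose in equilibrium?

26.8

A representative mine's profit is π_i = x_i(360 − 2X) − 92x_i − x_i², with X = x_i + Σ_{j≠i} x_j.
First-order condition: 268 − 6x_i − 2Σ_{j≠i} x_j = 0.
In a symmetric equilibrium every mine chooses the same x, so Σ_{j≠i} x_j = 2x. The condition becomes 268 − 10x = 0, giving x = 268/10 = 26.8.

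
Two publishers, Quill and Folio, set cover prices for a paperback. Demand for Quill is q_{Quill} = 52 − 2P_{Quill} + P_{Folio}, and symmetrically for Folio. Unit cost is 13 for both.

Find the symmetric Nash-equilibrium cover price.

26

Quill's profit: π = (P_{Quill} − 13)(52 − 2P_{Quill} + P_{Folio}).
∂π/∂P_{Quill} = 78 − 4P_{Quill} + P_{Folio} = 0 ⇒ P_{Quill} = 19.5 + 0.25P_{Folio}.
By symmetry P_{Folio} = P_{Quill}; substituting into the reaction function, 0.75P_{Quill} = 19.5 and P_{Quill} = 26.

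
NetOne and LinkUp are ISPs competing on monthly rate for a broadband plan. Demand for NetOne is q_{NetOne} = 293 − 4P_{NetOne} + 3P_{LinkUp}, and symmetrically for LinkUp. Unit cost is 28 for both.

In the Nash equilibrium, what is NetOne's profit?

11236

NetOne's profit: π = (P_{NetOne} − 28)(293 − 4P_{NetOne} + 3P_{LinkUp}).
∂π/∂P_{NetOne} = 405 − 8P_{NetOne} + 3P_{LinkUp} = 0 ⇒ P_{NetOne} = 50.625 + 0.375P_{LinkUp}.
The game is symmetric, so in equilibrium P_{LinkUp} = P_{NetOne}: the reaction function gives 0.625P_{NetOne} = 50.625, hence P_{NetOne} = 81.
q_{NetOne} = 293 − 4·81 + 3·81 = 212.
Profit = (81 − 28)·212 = 11236.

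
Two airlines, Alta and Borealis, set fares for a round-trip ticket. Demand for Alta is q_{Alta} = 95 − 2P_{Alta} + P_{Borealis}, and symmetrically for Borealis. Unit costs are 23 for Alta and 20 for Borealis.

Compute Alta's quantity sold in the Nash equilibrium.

47.2

Alta's profit: π = (P_{Alta} − 23)(95 − 2P_{Alta} + P_{Borealis}).
∂π/∂P_{Alta} = 141 − 4P_{Alta} + P_{Borealis} = 0 ⇒ P_{Alta} = 35.25 + 0.25P_{Borealis}.
Similarly P_{Borealis} = 33.75 + 0.25P_{Alta}.
Solving the two reaction functions simultaneously: (1 − (0.25)(0.25))P_{Alta} = 35.25 + 0.25·33.75, so 0.9375P_{Alta} = 43.6875 and P_{Alta} = 46.6.
Then P_{Borealis} = 33.75 + 0.25·46.6 = 45.4.
q_{Alta} = 95 − 2·46.6 + 45.4 = 47.2.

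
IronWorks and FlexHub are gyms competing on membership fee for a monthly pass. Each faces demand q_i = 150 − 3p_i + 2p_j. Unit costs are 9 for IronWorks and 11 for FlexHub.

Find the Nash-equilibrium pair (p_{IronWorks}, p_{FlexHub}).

IronWorks's profit: π = (p_{IronWorks} − 9)(150 − 3p_{IronWorks} + 2p_{FlexHub}).
∂π/∂p_{IronWorks} = 177 − 6p_{IronWorks} + 2p_{FlexHub} = 0 ⇒ p_{IronWorks} = 29.5 + (1/3)p_{FlexHub}.
Similarly p_{FlexHub} = 30.5 + (1/3)p_{IronWorks}.
Plugging p_{FlexHub} into IronWorks's best response: p_{IronWorks} = 29.5 + (1/3)(30.5 + (1/3)p_{IronWorks}) ⇒ (8/9)p_{IronWorks} = 119/3, so p_{IronWorks} = 44.625.
Then p_{FlexHub} = 30.5 + (1/3)·44.625 = 45.375.

44.625, 45.375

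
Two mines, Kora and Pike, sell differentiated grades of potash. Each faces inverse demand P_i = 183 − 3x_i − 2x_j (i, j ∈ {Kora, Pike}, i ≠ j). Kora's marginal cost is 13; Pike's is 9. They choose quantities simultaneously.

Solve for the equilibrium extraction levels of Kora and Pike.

Mine Kora's profit: π = x_{Kora}(183 − 3x_{Kora} − 2x_{Pike}) − 13x_{Kora}.
∂π/∂x_{Kora} = 170 − 6x_{Kora} − 2x_{Pike} = 0 ⇒ x_{Kora} = 85/3 − (1/3)x_{Pike}.
Similarly x_{Pike} = 29 − (1/3)x_{Kora}.
Substituting the second reaction function into the first: x_{Kora} = 85/3 − (1/3)(29 − (1/3)x_{Kora}), which gives (8/9)x_{Kora} = 56/3 ⇒ x_{Kora} = 21.
Then x_{Pike} = 29 − (1/3)·21 = 22.

21, 22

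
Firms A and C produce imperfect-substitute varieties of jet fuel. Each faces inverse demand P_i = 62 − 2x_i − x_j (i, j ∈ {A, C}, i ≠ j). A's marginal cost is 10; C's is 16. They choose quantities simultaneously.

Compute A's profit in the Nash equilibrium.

Firm A's profit: π = x_A(62 − 2x_A − x_C) − 10x_A.
∂π/∂x_A = 52 − 4x_A − x_C = 0 ⇒ x_A = 13 − 0.25x_C.
Similarly x_C = 11.5 − 0.25x_A.
Substituting the second reaction function into the first: x_A = 13 − 0.25(11.5 − 0.25x_A), which gives 0.9375x_A = 10.125 ⇒ x_A = 10.8.
Then x_C = 11.5 − 0.25·10.8 = 8.8.
P_A = 62 − 2·10.8 − 8.8 = 31.6.
Profit = (31.6 − 10)·10.8 = 233.28.

233.28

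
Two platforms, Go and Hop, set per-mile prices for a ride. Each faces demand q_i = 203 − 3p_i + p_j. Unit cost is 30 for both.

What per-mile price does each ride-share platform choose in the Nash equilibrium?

58.6

Go's profit: π = (p_{Go} − 30)(203 − 3p_{Go} + p_{Hop}).
∂π/∂p_{Go} = 293 − 6p_{Go} + p_{Hop} = 0 ⇒ p_{Go} = 293/6 + (1/6)p_{Hop}.
By symmetry p_{Hop} = p_{Go}; substituting into the reaction function, (5/6)p_{Go} = 293/6 and p_{Go} = 58.6.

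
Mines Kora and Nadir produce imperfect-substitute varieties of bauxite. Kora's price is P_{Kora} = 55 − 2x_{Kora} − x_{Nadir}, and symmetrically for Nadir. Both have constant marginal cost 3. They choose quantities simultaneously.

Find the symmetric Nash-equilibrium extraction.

Mine Kora's profit: π = x_{Kora}(55 − 2x_{Kora} − x_{Nadir}) − 3x_{Kora}.
∂π/∂x_{Kora} = 52 − 4x_{Kora} − x_{Nadir} = 0 ⇒ x_{Kora} = 13 − 0.25x_{Nadir}.
By symmetry x_{Nadir} = x_{Kora}; substituting into the reaction function, 1.25x_{Kora} = 13 and x_{Kora} = 10.4.

10.4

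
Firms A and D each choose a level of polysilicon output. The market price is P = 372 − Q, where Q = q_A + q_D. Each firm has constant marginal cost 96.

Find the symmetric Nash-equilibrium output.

Firm A's profit: π = q_A(372 − (q_A + q_D)) − 96q_A.
∂π/∂q_A = 276 − 2q_A − q_D = 0, so q_A = 138 − 0.5q_D.
By symmetry q_D = q_A; substituting into the reaction function, 1.5q_A = 138 and q_A = 92.

92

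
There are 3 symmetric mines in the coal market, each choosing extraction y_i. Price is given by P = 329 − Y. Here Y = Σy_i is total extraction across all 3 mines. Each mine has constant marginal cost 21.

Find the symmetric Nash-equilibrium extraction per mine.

77

A representative mine's profit is π_i = y_i(329 − Y) − 21y_i, with Y = y_i + Σ_{j≠i} y_j.
First-order condition: 308 − 2y_i − Σ_{j≠i} y_j = 0.
Imposing symmetry (y_j = y for all j) turns Σ_{j≠i} y_j into 2y, so 308 = 4y and y = 77.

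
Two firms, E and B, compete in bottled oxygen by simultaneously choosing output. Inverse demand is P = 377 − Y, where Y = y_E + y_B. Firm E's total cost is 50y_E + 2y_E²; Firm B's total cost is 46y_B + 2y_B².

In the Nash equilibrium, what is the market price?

Firm E's profit: π = y_E(377 − (y_E + y_B)) − 50y_E − 2y_E².
∂π/∂y_E = 327 − 6y_E − y_B = 0, so y_E = 54.5 − (1/6)y_B.
By the same steps for B: y_B = 331/6 − (1/6)y_E.
Plugging y_B into E's best response: y_E = 54.5 − (1/6)(331/6 − (1/6)y_E) ⇒ (35/36)y_E = 1631/36, so y_E = 46.6.
Then y_B = 331/6 − (1/6)·46.6 = 47.4.
Equilibrium price: P = 377 − 94 = 283.

283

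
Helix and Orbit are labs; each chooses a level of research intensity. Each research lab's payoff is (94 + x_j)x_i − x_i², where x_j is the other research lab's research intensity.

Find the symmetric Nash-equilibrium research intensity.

94

Helix's payoff is (94 + x_O)x_H − x_H².
∂π/∂x_H = 94 + x_O − 2x_H = 0, so x_H = 47 + 0.5x_O.
The game is symmetric, so in equilibrium x_O = x_H: the reaction function gives 0.5x_H = 47, hence x_H = 94.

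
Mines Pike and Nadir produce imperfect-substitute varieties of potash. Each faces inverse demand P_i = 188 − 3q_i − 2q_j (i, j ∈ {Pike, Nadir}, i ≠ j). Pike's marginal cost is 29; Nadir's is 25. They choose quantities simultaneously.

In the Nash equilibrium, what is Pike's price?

Mine Pike's profit: π = q_{Pike}(188 − 3q_{Pike} − 2q_{Nadir}) − 29q_{Pike}.
∂π/∂q_{Pike} = 159 − 6q_{Pike} − 2q_{Nadir} = 0 ⇒ q_{Pike} = 26.5 − (1/3)q_{Nadir}.
Similarly q_{Nadir} = 163/6 − (1/3)q_{Pike}.
Plugging q_{Nadir} into Pike's best response: q_{Pike} = 26.5 − (1/3)(163/6 − (1/3)q_{Pike}) ⇒ (8/9)q_{Pike} = 157/9, so q_{Pike} = 19.625.
Then q_{Nadir} = 163/6 − (1/3)·19.625 = 20.625.
P_{Pike} = 188 − 3·19.625 − 2·20.625 = 87.875.

87.875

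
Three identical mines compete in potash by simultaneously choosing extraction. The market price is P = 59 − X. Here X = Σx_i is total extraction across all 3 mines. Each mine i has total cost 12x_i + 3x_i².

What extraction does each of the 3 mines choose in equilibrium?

A representative mine's profit is π_i = x_i(59 − X) − 12x_i − 3x_i², with X = x_i + Σ_{j≠i} x_j.
First-order condition: 47 − 8x_i − Σ_{j≠i} x_j = 0.
In a symmetric equilibrium every mine chooses the same x, so Σ_{j≠i} x_j = 2x. The condition becomes 47 − 10x = 0, giving x = 47/10 = 4.7.

4.7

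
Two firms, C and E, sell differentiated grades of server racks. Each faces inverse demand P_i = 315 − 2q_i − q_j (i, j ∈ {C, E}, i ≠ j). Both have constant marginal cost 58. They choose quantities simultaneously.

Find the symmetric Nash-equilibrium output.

Firm C's profit: π = q_C(315 − 2q_C − q_E) − 58q_C.
∂π/∂q_C = 257 − 4q_C − q_E = 0 ⇒ q_C = 64.25 − 0.25q_E.
By symmetry q_E = q_C; substituting into the reaction function, 1.25q_C = 64.25 and q_C = 51.4.

51.4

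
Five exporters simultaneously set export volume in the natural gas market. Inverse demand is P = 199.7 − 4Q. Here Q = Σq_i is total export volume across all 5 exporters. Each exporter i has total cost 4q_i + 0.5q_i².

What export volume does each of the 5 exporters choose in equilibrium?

7.828

A representative exporter's profit is π_i = q_i(199.7 − 4Q) − 4q_i − 0.5q_i², with Q = q_i + Σ_{j≠i} q_j.
First-order condition: 195.7 − 9q_i − 4Σ_{j≠i} q_j = 0.
In a symmetric equilibrium every exporter chooses the same q, so Σ_{j≠i} q_j = 4q. The condition becomes 195.7 − 25q = 0, giving q = 195.7/25 = 7.828.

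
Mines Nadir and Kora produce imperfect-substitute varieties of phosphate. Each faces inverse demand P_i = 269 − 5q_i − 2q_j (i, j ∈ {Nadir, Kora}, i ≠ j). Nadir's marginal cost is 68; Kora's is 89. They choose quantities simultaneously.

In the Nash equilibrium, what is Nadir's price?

153.9375

Mine Nadir's profit: π = q_{Nadir}(269 − 5q_{Nadir} − 2q_{Kora}) − 68q_{Nadir}.
∂π/∂q_{Nadir} = 201 − 10q_{Nadir} − 2q_{Kora} = 0 ⇒ q_{Nadir} = 20.1 − 0.2q_{Kora}.
Similarly q_{Kora} = 18 − 0.2q_{Nadir}.
Plugging q_{Kora} into Nadir's best response: q_{Nadir} = 20.1 − 0.2(18 − 0.2q_{Nadir}) ⇒ 0.96q_{Nadir} = 16.5, so q_{Nadir} = 17.1875.
Then q_{Kora} = 18 − 0.2·17.1875 = 14.5625.
P_{Nadir} = 269 − 5·17.1875 − 2·14.5625 = 153.9375.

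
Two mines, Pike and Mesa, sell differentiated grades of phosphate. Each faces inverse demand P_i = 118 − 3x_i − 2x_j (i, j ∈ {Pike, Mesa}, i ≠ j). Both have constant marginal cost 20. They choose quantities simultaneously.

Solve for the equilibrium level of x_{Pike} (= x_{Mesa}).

12.25

Mine Pike's profit: π = x_{Pike}(118 − 3x_{Pike} − 2x_{Mesa}) − 20x_{Pike}.
∂π/∂x_{Pike} = 98 − 6x_{Pike} − 2x_{Mesa} = 0 ⇒ x_{Pike} = 49/3 − (1/3)x_{Mesa}.
The game is symmetric, so in equilibrium x_{Mesa} = x_{Pike}: the reaction function gives (4/3)x_{Pike} = 49/3, hence x_{Pike} = 12.25.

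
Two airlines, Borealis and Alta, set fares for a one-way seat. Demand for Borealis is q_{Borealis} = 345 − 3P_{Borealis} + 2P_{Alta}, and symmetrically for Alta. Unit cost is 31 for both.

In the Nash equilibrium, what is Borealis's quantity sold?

Borealis's profit: π = (P_{Borealis} − 31)(345 − 3P_{Borealis} + 2P_{Alta}).
∂π/∂P_{Borealis} = 438 − 6P_{Borealis} + 2P_{Alta} = 0 ⇒ P_{Borealis} = 73 + (1/3)P_{Alta}.
Setting P_{Borealis} = P_{Alta} in the reaction function: P_{Borealis} = 73 + (1/3)P_{Borealis}, so P_{Borealis} = 73 / (2/3) = 109.5.
q_{Borealis} = 345 − 3·109.5 + 2·109.5 = 235.5.

235.5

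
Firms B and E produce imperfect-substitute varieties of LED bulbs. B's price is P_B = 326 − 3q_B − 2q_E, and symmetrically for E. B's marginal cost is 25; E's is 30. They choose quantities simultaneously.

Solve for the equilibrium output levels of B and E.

Firm B's profit: π = q_B(326 − 3q_B − 2q_E) − 25q_B.
∂π/∂q_B = 301 − 6q_B − 2q_E = 0 ⇒ q_B = 301/6 − (1/3)q_E.
Similarly q_E = 148/3 − (1/3)q_B.
Plugging q_E into B's best response: q_B = 301/6 − (1/3)(148/3 − (1/3)q_B) ⇒ (8/9)q_B = 607/18, so q_B = 37.9375.
Then q_E = 148/3 − (1/3)·37.9375 = 36.6875.

37.9375, 36.6875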